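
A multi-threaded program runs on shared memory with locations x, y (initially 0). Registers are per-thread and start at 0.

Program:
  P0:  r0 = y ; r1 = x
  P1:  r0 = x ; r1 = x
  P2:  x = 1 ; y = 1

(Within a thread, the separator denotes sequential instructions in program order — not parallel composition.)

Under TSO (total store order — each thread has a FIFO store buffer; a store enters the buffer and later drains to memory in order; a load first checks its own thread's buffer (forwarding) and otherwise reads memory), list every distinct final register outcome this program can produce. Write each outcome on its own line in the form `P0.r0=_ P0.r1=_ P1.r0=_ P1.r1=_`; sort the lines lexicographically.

outcome vector order: (P0.r0,P0.r1,P1.r0,P1.r1)
|TSO outcomes| = 9

P0.r0=0 P0.r1=0 P1.r0=0 P1.r1=0
P0.r0=0 P0.r1=0 P1.r0=0 P1.r1=1
P0.r0=0 P0.r1=0 P1.r0=1 P1.r1=1
P0.r0=0 P0.r1=1 P1.r0=0 P1.r1=0
P0.r0=0 P0.r1=1 P1.r0=0 P1.r1=1
P0.r0=0 P0.r1=1 P1.r0=1 P1.r1=1
P0.r0=1 P0.r1=1 P1.r0=0 P1.r1=0
P0.r0=1 P0.r1=1 P1.r0=0 P1.r1=1
P0.r0=1 P0.r1=1 P1.r0=1 P1.r1=1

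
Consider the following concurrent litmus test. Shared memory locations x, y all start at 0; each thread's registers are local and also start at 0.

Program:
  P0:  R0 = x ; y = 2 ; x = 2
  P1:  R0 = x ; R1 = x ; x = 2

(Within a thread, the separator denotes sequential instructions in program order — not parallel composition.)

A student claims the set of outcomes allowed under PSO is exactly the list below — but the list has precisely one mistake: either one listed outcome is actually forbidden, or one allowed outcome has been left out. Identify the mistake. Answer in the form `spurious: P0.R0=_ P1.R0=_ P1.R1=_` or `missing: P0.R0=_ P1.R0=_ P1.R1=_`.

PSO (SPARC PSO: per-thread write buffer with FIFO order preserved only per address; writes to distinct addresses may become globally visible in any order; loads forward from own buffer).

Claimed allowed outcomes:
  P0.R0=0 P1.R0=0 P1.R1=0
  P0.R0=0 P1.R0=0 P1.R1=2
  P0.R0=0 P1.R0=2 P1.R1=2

outcome vector order: (P0.R0,P1.R0,P1.R1)
PSO (4): 0/0/0; 0/0/2; 0/2/2; 2/0/0
PSO∖claimed = {2/0/0}

missing: P0.R0=2 P1.R0=0 P1.R1=0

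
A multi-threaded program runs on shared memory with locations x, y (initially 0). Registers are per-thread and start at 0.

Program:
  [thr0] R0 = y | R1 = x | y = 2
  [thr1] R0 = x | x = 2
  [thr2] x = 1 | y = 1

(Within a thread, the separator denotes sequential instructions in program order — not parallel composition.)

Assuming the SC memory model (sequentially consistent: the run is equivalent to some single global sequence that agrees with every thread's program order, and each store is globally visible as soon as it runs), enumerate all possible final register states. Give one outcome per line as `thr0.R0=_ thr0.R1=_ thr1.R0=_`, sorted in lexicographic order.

outcome vector order: (thr0.R0,thr0.R1,thr1.R0)
|SC outcomes| = 10

thr0.R0=0 thr0.R1=0 thr1.R0=0
thr0.R0=0 thr0.R1=0 thr1.R0=1
thr0.R0=0 thr0.R1=1 thr1.R0=0
thr0.R0=0 thr0.R1=1 thr1.R0=1
thr0.R0=0 thr0.R1=2 thr1.R0=0
thr0.R0=0 thr0.R1=2 thr1.R0=1
thr0.R0=1 thr0.R1=1 thr1.R0=0
thr0.R0=1 thr0.R1=1 thr1.R0=1
thr0.R0=1 thr0.R1=2 thr1.R0=0
thr0.R0=1 thr0.R1=2 thr1.R0=1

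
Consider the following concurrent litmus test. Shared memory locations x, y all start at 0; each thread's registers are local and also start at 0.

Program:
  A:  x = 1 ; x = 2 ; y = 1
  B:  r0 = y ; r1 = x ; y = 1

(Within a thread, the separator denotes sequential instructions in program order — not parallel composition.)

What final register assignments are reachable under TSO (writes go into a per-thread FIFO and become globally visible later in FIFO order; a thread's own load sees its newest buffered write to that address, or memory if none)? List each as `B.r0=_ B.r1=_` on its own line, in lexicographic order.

outcome vector order: (B.r0,B.r1)
|TSO outcomes| = 4

B.r0=0 B.r1=0
B.r0=0 B.r1=1
B.r0=0 B.r1=2
B.r0=1 B.r1=2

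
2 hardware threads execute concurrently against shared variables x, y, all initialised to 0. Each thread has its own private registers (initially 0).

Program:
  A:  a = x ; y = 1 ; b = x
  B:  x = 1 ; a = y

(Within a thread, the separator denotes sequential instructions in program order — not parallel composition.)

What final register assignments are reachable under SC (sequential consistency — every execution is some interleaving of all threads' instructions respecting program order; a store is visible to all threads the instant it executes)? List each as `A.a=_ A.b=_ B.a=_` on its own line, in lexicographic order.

A.a=0 A.b=0 B.a=1
A.a=0 A.b=1 B.a=0
A.a=0 A.b=1 B.a=1
A.a=1 A.b=1 B.a=0
A.a=1 A.b=1 B.a=1

outcome vector order: (A.a,A.b,B.a)
|SC outcomes| = 5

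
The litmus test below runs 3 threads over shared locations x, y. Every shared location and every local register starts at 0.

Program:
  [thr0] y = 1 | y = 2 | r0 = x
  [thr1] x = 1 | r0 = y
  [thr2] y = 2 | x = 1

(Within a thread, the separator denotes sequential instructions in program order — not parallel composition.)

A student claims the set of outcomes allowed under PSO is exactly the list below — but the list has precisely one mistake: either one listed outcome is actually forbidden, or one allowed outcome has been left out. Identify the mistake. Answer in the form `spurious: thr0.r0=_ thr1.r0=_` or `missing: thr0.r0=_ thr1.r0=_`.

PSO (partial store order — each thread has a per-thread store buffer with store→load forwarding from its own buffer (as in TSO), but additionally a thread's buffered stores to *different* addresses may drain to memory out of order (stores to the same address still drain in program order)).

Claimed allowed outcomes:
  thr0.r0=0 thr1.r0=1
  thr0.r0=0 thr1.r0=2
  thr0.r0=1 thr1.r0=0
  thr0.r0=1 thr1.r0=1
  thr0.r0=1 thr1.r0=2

outcome vector order: (thr0.r0,thr1.r0)
under PSO → (0,0), (0,1), (0,2), (1,0), (1,1), (1,2)
PSO∖claimed = {(0,0)}

missing: thr0.r0=0 thr1.r0=0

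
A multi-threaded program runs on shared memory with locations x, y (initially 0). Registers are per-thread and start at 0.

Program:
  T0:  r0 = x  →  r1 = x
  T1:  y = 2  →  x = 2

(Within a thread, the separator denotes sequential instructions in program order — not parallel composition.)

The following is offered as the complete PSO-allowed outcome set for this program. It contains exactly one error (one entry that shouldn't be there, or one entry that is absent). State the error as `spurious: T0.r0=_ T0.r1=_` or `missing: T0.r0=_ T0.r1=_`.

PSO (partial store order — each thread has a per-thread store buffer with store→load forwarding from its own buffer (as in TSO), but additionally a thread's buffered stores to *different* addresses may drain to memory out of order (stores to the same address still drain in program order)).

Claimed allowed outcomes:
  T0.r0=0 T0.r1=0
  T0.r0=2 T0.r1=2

outcome vector order: (T0.r0,T0.r1)
PSO: 3 outcomes — {00; 02; 22}
PSO∖claimed = {02}

missing: T0.r0=0 T0.r1=2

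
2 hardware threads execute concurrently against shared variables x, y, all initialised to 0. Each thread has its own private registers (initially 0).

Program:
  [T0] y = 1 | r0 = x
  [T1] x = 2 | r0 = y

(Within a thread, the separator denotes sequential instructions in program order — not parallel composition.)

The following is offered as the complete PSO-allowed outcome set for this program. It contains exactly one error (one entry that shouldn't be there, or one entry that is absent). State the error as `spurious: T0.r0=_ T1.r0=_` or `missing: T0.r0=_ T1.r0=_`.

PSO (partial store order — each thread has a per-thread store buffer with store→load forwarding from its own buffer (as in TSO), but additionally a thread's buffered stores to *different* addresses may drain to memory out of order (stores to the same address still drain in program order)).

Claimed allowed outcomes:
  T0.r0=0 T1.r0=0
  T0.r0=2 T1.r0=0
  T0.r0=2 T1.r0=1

missing: T0.r0=0 T1.r0=1

outcome vector order: (T0.r0,T1.r0)
under PSO → (0,0) (0,1) (2,0) (2,1)
PSO∖claimed = {(0,1)}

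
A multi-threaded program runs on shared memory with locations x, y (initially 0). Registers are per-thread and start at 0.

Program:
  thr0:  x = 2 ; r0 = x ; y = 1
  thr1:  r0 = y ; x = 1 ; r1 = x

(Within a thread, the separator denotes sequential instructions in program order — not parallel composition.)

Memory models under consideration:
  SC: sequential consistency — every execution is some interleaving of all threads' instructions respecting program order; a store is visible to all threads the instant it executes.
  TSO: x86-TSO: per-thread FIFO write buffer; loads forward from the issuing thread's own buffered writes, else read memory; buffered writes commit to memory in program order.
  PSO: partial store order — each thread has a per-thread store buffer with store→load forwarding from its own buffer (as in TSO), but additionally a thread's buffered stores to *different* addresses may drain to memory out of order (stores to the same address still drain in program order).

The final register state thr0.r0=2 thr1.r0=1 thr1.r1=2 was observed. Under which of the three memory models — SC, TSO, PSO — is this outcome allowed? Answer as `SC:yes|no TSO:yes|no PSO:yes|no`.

outcome vector order: (thr0.r0,thr1.r0,thr1.r1)
SC: 4 outcomes — {<1 0 1> <2 0 1> <2 0 2> <2 1 1>}
TSO: 4 outcomes — {<1 0 1> <2 0 1> <2 0 2> <2 1 1>}
PSO: 5 outcomes — {<1 0 1> <2 0 1> <2 0 2> <2 1 1> <2 1 2>}
target <2 1 2> ∈ {PSO}

SC:no TSO:no PSO:yes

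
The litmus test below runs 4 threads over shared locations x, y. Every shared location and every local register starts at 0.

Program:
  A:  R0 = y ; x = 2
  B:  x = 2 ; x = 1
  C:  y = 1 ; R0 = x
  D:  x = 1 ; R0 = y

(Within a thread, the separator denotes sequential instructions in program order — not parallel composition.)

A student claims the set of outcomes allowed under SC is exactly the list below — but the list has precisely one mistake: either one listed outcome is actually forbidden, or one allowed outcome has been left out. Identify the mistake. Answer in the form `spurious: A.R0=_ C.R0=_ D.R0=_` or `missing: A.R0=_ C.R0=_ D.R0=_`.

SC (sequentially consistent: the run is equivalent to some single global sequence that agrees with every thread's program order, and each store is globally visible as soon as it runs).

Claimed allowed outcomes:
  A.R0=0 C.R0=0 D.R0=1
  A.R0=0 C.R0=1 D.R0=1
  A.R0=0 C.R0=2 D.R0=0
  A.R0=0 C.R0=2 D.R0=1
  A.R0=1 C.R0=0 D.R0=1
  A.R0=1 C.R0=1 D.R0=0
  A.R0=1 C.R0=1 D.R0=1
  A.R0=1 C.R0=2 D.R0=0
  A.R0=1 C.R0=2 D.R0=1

outcome vector order: (A.R0,C.R0,D.R0)
SC: 10 outcomes — {(0,0,1) (0,1,0) (0,1,1) (0,2,0) (0,2,1) (1,0,1) (1,1,0) (1,1,1) (1,2,0) (1,2,1)}
SC∖claimed = {(0,1,0)}

missing: A.R0=0 C.R0=1 D.R0=0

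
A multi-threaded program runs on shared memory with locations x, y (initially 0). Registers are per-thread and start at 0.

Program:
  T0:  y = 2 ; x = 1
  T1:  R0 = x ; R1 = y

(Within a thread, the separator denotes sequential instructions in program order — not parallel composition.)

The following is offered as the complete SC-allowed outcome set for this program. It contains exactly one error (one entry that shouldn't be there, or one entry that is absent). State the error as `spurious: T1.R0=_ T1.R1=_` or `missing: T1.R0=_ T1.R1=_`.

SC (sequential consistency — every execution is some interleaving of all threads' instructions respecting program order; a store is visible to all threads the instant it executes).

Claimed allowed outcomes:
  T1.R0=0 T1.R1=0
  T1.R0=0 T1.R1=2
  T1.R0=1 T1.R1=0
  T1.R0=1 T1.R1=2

outcome vector order: (T1.R0,T1.R1)
SC (3): (0,0) (0,2) (1,2)
claimed∖SC = {(1,0)}

spurious: T1.R0=1 T1.R1=0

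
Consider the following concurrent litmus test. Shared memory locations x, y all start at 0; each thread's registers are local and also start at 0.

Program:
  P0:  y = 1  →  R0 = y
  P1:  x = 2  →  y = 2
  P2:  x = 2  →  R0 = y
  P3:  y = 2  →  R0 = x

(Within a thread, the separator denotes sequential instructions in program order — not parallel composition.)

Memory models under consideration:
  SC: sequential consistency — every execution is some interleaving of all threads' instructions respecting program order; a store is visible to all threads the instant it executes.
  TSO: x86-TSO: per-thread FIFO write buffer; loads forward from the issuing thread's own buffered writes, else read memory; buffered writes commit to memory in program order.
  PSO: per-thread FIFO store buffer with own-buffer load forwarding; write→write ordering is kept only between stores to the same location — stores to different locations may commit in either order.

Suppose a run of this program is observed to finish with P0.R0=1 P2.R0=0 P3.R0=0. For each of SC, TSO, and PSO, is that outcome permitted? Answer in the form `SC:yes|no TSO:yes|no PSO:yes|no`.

outcome vector order: (P0.R0,P2.R0,P3.R0)
SC: 10 outcomes — {102; 110; 112; 120; 122; 202; 210; 212; 220; 222}
TSO: 12 outcomes — {100; 102; 110; 112; 120; 122; 200; 202; 210; 212; 220; 222}
PSO: 12 outcomes — {100; 102; 110; 112; 120; 122; 200; 202; 210; 212; 220; 222}
target 100 ∈ {TSO,PSO}

SC:no TSO:yes PSO:yes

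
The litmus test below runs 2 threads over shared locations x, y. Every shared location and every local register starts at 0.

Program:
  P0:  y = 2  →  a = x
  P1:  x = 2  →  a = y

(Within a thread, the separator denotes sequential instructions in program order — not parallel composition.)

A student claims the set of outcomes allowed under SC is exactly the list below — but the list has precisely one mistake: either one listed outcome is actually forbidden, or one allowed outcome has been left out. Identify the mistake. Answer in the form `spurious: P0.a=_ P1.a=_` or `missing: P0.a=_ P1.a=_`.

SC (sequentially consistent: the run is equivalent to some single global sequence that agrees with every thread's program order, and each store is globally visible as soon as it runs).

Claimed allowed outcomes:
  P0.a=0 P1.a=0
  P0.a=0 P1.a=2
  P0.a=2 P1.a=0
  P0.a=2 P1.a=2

outcome vector order: (P0.a,P1.a)
under SC → <0 2>; <2 0>; <2 2>
claimed∖SC = {<0 0>}

spurious: P0.a=0 P1.a=0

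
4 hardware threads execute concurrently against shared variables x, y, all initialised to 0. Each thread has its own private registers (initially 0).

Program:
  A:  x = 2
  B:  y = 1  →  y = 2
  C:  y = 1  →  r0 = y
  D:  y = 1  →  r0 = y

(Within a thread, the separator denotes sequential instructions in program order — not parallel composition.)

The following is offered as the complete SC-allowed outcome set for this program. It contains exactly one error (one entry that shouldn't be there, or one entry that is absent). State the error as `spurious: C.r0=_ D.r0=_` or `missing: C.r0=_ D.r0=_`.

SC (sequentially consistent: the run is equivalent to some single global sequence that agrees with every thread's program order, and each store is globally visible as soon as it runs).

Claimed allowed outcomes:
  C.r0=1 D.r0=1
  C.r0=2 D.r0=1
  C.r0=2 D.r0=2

outcome vector order: (C.r0,D.r0)
SC (4): (1,1) (1,2) (2,1) (2,2)
SC∖claimed = {(1,2)}

missing: C.r0=1 D.r0=2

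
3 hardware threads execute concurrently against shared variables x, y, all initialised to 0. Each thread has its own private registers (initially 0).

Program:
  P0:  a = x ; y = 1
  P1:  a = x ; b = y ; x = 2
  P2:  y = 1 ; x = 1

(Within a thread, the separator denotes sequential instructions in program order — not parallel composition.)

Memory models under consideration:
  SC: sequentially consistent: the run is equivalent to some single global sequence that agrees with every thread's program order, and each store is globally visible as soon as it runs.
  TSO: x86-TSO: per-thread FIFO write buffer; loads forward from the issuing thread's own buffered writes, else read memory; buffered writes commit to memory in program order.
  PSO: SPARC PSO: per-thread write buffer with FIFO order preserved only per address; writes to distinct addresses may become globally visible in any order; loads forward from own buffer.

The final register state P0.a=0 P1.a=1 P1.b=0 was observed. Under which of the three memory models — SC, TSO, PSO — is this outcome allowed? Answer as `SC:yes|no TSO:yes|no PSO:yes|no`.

outcome vector order: (P0.a,P1.a,P1.b)
under SC → <0 0 0>; <0 0 1>; <0 1 1>; <1 0 0>; <1 0 1>; <1 1 1>; <2 0 0>; <2 0 1>; <2 1 1>
under TSO → <0 0 0>; <0 0 1>; <0 1 1>; <1 0 0>; <1 0 1>; <1 1 1>; <2 0 0>; <2 0 1>; <2 1 1>
under PSO → <0 0 0>; <0 0 1>; <0 1 0>; <0 1 1>; <1 0 0>; <1 0 1>; <1 1 0>; <1 1 1>; <2 0 0>; <2 0 1>; <2 1 0>; <2 1 1>
target <0 1 0> ∈ {PSO}

SC:no TSO:no PSO:yes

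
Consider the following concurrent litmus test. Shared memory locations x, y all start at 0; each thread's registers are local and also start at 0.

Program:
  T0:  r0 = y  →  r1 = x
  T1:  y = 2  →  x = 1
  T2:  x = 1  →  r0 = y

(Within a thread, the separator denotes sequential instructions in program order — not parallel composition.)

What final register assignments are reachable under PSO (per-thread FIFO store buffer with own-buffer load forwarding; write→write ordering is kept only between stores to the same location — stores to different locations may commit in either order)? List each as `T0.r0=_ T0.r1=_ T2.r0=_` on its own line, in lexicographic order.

outcome vector order: (T0.r0,T0.r1,T2.r0)
|PSO outcomes| = 8

T0.r0=0 T0.r1=0 T2.r0=0
T0.r0=0 T0.r1=0 T2.r0=2
T0.r0=0 T0.r1=1 T2.r0=0
T0.r0=0 T0.r1=1 T2.r0=2
T0.r0=2 T0.r1=0 T2.r0=0
T0.r0=2 T0.r1=0 T2.r0=2
T0.r0=2 T0.r1=1 T2.r0=0
T0.r0=2 T0.r1=1 T2.r0=2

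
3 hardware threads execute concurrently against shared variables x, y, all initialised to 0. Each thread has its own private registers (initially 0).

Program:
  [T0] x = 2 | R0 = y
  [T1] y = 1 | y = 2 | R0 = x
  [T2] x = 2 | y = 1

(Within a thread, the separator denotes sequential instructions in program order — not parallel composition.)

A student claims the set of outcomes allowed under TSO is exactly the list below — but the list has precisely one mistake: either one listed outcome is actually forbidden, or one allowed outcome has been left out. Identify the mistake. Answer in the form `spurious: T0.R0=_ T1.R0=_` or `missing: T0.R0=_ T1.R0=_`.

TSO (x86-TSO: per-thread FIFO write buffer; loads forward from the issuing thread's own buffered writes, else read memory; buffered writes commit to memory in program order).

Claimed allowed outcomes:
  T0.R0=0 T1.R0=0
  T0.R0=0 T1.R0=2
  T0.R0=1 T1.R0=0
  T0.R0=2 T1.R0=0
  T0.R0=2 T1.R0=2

missing: T0.R0=1 T1.R0=2

outcome vector order: (T0.R0,T1.R0)
[TSO] allowed = {00; 02; 10; 12; 20; 22}
TSO∖claimed = {12}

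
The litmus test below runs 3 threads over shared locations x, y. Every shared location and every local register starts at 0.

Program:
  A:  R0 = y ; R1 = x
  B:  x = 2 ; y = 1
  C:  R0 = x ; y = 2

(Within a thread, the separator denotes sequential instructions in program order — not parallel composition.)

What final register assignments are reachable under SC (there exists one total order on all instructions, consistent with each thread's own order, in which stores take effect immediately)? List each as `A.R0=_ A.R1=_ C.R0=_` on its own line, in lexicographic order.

outcome vector order: (A.R0,A.R1,C.R0)
|SC outcomes| = 9

A.R0=0 A.R1=0 C.R0=0
A.R0=0 A.R1=0 C.R0=2
A.R0=0 A.R1=2 C.R0=0
A.R0=0 A.R1=2 C.R0=2
A.R0=1 A.R1=2 C.R0=0
A.R0=1 A.R1=2 C.R0=2
A.R0=2 A.R1=0 C.R0=0
A.R0=2 A.R1=2 C.R0=0
A.R0=2 A.R1=2 C.R0=2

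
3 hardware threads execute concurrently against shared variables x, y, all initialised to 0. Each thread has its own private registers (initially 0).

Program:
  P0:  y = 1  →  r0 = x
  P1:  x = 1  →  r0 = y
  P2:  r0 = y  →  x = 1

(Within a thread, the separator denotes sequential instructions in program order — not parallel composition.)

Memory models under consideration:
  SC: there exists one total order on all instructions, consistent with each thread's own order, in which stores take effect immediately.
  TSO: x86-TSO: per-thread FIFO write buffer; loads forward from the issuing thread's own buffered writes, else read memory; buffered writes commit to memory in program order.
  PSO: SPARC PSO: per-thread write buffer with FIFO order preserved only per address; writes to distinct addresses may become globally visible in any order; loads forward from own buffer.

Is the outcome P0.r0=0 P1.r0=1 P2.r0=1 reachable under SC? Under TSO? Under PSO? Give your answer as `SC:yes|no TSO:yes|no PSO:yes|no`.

SC:yes TSO:yes PSO:yes

outcome vector order: (P0.r0,P1.r0,P2.r0)
SC (6): <0 1 0>; <0 1 1>; <1 0 0>; <1 0 1>; <1 1 0>; <1 1 1>
TSO (8): <0 0 0>; <0 0 1>; <0 1 0>; <0 1 1>; <1 0 0>; <1 0 1>; <1 1 0>; <1 1 1>
PSO (8): <0 0 0>; <0 0 1>; <0 1 0>; <0 1 1>; <1 0 0>; <1 0 1>; <1 1 0>; <1 1 1>
target <0 1 1> ∈ {SC,TSO,PSO}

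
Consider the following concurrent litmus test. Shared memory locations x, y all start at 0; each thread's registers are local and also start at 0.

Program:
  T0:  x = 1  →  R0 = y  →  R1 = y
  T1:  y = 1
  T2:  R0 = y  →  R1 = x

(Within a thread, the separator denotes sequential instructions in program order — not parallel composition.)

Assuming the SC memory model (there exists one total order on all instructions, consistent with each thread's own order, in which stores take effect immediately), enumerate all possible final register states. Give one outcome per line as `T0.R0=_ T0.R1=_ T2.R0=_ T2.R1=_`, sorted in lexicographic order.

outcome vector order: (T0.R0,T0.R1,T2.R0,T2.R1)
|SC outcomes| = 10

T0.R0=0 T0.R1=0 T2.R0=0 T2.R1=0
T0.R0=0 T0.R1=0 T2.R0=0 T2.R1=1
T0.R0=0 T0.R1=0 T2.R0=1 T2.R1=1
T0.R0=0 T0.R1=1 T2.R0=0 T2.R1=0
T0.R0=0 T0.R1=1 T2.R0=0 T2.R1=1
T0.R0=0 T0.R1=1 T2.R0=1 T2.R1=1
T0.R0=1 T0.R1=1 T2.R0=0 T2.R1=0
T0.R0=1 T0.R1=1 T2.R0=0 T2.R1=1
T0.R0=1 T0.R1=1 T2.R0=1 T2.R1=0
T0.R0=1 T0.R1=1 T2.R0=1 T2.R1=1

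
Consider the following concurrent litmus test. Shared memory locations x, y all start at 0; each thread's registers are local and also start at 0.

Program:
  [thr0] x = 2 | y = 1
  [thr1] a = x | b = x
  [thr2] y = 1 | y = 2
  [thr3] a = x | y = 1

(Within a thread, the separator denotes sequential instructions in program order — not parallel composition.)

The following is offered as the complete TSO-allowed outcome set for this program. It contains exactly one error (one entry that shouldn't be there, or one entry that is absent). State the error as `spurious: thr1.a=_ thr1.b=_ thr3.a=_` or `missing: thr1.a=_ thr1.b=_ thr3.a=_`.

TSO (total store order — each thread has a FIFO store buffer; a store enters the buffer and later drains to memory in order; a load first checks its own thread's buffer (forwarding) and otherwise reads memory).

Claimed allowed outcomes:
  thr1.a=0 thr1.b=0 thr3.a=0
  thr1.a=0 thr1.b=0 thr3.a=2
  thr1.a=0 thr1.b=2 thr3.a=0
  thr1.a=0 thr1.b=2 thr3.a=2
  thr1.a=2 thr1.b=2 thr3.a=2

missing: thr1.a=2 thr1.b=2 thr3.a=0

outcome vector order: (thr1.a,thr1.b,thr3.a)
TSO (6): (0,0,0), (0,0,2), (0,2,0), (0,2,2), (2,2,0), (2,2,2)
TSO∖claimed = {(2,2,0)}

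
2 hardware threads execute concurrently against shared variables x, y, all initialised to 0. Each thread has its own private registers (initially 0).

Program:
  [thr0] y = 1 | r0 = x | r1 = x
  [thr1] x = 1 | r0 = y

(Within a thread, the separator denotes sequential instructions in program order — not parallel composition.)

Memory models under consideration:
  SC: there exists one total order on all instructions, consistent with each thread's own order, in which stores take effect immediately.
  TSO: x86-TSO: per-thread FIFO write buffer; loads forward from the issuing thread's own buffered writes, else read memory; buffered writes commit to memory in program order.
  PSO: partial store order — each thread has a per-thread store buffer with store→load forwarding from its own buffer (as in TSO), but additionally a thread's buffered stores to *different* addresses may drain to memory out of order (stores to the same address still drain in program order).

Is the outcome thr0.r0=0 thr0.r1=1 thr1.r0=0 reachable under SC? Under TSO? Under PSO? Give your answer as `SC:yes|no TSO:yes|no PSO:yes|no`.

SC:no TSO:yes PSO:yes

outcome vector order: (thr0.r0,thr0.r1,thr1.r0)
[SC] allowed = {0/0/1 0/1/1 1/1/0 1/1/1}
[TSO] allowed = {0/0/0 0/0/1 0/1/0 0/1/1 1/1/0 1/1/1}
[PSO] allowed = {0/0/0 0/0/1 0/1/0 0/1/1 1/1/0 1/1/1}
target 0/1/0 ∈ {TSO,PSO}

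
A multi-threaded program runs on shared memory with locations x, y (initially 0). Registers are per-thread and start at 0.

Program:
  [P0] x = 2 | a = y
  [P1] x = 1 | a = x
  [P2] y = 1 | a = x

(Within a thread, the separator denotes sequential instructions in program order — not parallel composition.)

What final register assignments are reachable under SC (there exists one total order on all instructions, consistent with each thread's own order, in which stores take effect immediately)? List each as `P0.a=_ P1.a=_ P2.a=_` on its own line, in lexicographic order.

P0.a=0 P1.a=1 P2.a=1
P0.a=0 P1.a=1 P2.a=2
P0.a=0 P1.a=2 P2.a=2
P0.a=1 P1.a=1 P2.a=0
P0.a=1 P1.a=1 P2.a=1
P0.a=1 P1.a=1 P2.a=2
P0.a=1 P1.a=2 P2.a=0
P0.a=1 P1.a=2 P2.a=1
P0.a=1 P1.a=2 P2.a=2

outcome vector order: (P0.a,P1.a,P2.a)
|SC outcomes| = 9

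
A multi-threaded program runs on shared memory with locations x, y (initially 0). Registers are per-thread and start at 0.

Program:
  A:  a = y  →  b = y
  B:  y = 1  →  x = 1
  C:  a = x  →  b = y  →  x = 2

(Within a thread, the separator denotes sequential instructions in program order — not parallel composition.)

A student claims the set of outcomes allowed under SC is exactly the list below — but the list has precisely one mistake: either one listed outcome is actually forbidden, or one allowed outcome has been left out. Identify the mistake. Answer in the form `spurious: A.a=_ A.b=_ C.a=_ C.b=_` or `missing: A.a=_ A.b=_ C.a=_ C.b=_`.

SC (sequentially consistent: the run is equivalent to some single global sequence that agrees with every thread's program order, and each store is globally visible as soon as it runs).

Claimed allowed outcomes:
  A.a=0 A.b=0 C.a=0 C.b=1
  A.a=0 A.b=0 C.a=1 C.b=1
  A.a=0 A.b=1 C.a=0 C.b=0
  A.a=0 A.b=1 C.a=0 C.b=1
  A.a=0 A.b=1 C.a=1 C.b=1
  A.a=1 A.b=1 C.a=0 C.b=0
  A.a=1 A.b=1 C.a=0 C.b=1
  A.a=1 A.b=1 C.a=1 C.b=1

outcome vector order: (A.a,A.b,C.a,C.b)
SC: 9 outcomes — {(0,0,0,0); (0,0,0,1); (0,0,1,1); (0,1,0,0); (0,1,0,1); (0,1,1,1); (1,1,0,0); (1,1,0,1); (1,1,1,1)}
SC∖claimed = {(0,0,0,0)}

missing: A.a=0 A.b=0 C.a=0 C.b=0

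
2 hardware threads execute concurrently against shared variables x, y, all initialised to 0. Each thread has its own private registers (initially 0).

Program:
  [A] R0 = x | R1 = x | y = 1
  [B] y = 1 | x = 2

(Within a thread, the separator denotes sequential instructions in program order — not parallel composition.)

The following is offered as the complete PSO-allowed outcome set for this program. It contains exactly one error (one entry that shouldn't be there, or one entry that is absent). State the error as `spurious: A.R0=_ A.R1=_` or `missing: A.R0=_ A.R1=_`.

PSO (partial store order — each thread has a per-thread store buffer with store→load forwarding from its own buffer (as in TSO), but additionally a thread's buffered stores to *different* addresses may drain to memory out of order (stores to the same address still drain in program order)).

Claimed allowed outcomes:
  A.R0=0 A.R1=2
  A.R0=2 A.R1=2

outcome vector order: (A.R0,A.R1)
[PSO] allowed = {<0 0>, <0 2>, <2 2>}
PSO∖claimed = {<0 0>}

missing: A.R0=0 A.R1=0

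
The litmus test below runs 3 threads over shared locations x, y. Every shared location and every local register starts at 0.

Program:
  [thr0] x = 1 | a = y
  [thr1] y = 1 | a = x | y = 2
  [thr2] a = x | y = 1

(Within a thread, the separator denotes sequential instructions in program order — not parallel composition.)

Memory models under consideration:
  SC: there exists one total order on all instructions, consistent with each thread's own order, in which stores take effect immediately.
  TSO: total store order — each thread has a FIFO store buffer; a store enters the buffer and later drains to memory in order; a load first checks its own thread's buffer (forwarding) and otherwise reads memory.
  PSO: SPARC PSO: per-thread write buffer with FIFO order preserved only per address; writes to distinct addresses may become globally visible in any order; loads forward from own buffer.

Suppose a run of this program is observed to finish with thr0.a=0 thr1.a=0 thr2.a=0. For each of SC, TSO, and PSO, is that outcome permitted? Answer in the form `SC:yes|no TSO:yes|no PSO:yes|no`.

SC:no TSO:yes PSO:yes

outcome vector order: (thr0.a,thr1.a,thr2.a)
SC: 10 outcomes — {0/1/0; 0/1/1; 1/0/0; 1/0/1; 1/1/0; 1/1/1; 2/0/0; 2/0/1; 2/1/0; 2/1/1}
TSO: 12 outcomes — {0/0/0; 0/0/1; 0/1/0; 0/1/1; 1/0/0; 1/0/1; 1/1/0; 1/1/1; 2/0/0; 2/0/1; 2/1/0; 2/1/1}
PSO: 12 outcomes — {0/0/0; 0/0/1; 0/1/0; 0/1/1; 1/0/0; 1/0/1; 1/1/0; 1/1/1; 2/0/0; 2/0/1; 2/1/0; 2/1/1}
target 0/0/0 ∈ {TSO,PSO}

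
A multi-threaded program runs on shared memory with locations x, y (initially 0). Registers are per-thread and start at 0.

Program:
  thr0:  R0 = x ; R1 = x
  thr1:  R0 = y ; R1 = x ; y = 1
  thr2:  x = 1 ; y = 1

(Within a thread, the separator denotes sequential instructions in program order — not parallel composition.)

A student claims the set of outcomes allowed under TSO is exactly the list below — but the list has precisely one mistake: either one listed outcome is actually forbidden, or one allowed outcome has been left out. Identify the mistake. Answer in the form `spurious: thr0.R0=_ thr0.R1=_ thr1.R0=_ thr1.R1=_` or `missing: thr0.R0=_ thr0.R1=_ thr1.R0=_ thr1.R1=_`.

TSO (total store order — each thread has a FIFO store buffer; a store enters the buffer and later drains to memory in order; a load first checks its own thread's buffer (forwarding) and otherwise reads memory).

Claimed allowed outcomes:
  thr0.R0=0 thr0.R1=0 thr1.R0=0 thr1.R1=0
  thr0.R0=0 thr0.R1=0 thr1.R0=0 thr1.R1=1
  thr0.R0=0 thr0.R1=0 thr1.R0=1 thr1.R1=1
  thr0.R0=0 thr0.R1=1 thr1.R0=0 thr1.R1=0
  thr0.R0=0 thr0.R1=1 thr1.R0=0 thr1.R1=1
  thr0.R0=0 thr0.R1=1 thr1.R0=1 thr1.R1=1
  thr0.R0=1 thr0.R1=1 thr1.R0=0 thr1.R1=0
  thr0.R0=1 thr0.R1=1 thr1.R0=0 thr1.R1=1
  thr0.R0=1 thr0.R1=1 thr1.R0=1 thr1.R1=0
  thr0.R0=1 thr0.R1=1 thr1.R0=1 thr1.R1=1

spurious: thr0.R0=1 thr0.R1=1 thr1.R0=1 thr1.R1=0

outcome vector order: (thr0.R0,thr0.R1,thr1.R0,thr1.R1)
[TSO] allowed = {0/0/0/0; 0/0/0/1; 0/0/1/1; 0/1/0/0; 0/1/0/1; 0/1/1/1; 1/1/0/0; 1/1/0/1; 1/1/1/1}
claimed∖TSO = {1/1/1/0}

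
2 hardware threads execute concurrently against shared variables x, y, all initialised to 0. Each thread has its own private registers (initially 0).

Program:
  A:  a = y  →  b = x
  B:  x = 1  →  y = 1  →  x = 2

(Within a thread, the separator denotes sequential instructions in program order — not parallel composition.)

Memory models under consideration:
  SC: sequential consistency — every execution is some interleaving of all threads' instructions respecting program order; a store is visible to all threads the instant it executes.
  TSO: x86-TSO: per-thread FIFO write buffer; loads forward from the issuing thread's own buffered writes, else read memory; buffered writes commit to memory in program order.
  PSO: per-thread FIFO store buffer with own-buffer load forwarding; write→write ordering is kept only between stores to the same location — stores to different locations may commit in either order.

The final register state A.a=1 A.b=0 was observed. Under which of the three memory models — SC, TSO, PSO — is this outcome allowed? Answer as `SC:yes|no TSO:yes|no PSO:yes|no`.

SC:no TSO:no PSO:yes

outcome vector order: (A.a,A.b)
SC: 5 outcomes — {<0 0>, <0 1>, <0 2>, <1 1>, <1 2>}
TSO: 5 outcomes — {<0 0>, <0 1>, <0 2>, <1 1>, <1 2>}
PSO: 6 outcomes — {<0 0>, <0 1>, <0 2>, <1 0>, <1 1>, <1 2>}
target <1 0> ∈ {PSO}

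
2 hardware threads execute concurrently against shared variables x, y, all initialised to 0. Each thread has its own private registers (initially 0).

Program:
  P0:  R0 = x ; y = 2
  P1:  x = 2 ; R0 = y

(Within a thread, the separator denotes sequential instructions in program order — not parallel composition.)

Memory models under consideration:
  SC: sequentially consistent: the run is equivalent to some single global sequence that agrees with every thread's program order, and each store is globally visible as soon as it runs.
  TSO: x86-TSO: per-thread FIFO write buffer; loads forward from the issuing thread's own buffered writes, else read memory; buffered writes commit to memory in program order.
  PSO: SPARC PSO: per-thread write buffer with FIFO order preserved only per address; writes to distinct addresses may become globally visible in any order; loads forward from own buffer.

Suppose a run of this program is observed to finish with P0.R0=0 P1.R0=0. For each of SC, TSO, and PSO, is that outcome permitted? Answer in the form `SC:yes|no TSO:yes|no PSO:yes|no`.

outcome vector order: (P0.R0,P1.R0)
SC (4): 00; 02; 20; 22
TSO (4): 00; 02; 20; 22
PSO (4): 00; 02; 20; 22
target 00 ∈ {SC,TSO,PSO}

SC:yes TSO:yes PSO:yes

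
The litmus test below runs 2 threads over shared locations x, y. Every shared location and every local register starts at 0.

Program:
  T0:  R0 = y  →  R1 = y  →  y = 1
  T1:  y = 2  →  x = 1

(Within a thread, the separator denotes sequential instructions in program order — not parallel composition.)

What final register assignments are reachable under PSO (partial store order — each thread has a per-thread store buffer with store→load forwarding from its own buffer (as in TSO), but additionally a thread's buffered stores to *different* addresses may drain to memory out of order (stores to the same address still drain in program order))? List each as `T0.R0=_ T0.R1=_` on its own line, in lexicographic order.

outcome vector order: (T0.R0,T0.R1)
|PSO outcomes| = 3

T0.R0=0 T0.R1=0
T0.R0=0 T0.R1=2
T0.R0=2 T0.R1=2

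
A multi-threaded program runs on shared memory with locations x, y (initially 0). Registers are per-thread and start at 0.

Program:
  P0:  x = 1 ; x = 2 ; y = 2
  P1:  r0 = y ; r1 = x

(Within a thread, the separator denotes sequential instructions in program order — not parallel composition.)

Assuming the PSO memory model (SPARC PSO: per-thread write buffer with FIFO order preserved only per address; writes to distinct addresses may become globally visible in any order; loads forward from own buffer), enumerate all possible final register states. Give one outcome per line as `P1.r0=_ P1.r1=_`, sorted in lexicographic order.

P1.r0=0 P1.r1=0
P1.r0=0 P1.r1=1
P1.r0=0 P1.r1=2
P1.r0=2 P1.r1=0
P1.r0=2 P1.r1=1
P1.r0=2 P1.r1=2

outcome vector order: (P1.r0,P1.r1)
|PSO outcomes| = 6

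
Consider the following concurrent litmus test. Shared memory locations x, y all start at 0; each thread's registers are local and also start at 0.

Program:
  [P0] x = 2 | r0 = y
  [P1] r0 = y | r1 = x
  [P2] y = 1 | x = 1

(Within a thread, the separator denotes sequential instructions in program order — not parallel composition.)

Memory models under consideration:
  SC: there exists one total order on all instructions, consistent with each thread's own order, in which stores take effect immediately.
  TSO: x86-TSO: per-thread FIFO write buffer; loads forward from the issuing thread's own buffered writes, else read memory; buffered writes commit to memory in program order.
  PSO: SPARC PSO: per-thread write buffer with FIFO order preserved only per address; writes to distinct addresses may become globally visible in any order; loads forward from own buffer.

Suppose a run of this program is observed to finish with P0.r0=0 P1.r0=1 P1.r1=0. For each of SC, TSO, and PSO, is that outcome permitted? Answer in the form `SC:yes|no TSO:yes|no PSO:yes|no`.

outcome vector order: (P0.r0,P1.r0,P1.r1)
[SC] allowed = {0/0/0; 0/0/1; 0/0/2; 0/1/1; 0/1/2; 1/0/0; 1/0/1; 1/0/2; 1/1/0; 1/1/1; 1/1/2}
[TSO] allowed = {0/0/0; 0/0/1; 0/0/2; 0/1/0; 0/1/1; 0/1/2; 1/0/0; 1/0/1; 1/0/2; 1/1/0; 1/1/1; 1/1/2}
[PSO] allowed = {0/0/0; 0/0/1; 0/0/2; 0/1/0; 0/1/1; 0/1/2; 1/0/0; 1/0/1; 1/0/2; 1/1/0; 1/1/1; 1/1/2}
target 0/1/0 ∈ {TSO,PSO}

SC:no TSO:yes PSO:yes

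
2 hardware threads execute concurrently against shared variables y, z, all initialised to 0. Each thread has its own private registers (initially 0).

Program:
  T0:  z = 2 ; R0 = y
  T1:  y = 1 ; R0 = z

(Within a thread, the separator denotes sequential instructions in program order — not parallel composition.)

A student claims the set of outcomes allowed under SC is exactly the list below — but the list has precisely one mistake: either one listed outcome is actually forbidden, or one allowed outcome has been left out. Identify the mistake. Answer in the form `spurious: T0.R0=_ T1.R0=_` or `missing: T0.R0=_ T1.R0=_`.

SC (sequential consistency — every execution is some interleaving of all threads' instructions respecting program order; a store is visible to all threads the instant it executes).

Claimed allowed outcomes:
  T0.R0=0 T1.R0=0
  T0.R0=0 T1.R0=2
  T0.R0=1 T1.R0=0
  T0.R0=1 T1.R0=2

outcome vector order: (T0.R0,T1.R0)
[SC] allowed = {0/2, 1/0, 1/2}
claimed∖SC = {0/0}

spurious: T0.R0=0 T1.R0=0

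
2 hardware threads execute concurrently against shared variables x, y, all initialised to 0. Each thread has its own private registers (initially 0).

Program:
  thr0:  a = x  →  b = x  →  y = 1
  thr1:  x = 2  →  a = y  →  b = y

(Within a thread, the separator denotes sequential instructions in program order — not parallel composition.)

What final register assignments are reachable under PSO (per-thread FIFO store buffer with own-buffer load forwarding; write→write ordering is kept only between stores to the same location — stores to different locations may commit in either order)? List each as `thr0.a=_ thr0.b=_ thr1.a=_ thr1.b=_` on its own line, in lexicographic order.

thr0.a=0 thr0.b=0 thr1.a=0 thr1.b=0
thr0.a=0 thr0.b=0 thr1.a=0 thr1.b=1
thr0.a=0 thr0.b=0 thr1.a=1 thr1.b=1
thr0.a=0 thr0.b=2 thr1.a=0 thr1.b=0
thr0.a=0 thr0.b=2 thr1.a=0 thr1.b=1
thr0.a=0 thr0.b=2 thr1.a=1 thr1.b=1
thr0.a=2 thr0.b=2 thr1.a=0 thr1.b=0
thr0.a=2 thr0.b=2 thr1.a=0 thr1.b=1
thr0.a=2 thr0.b=2 thr1.a=1 thr1.b=1

outcome vector order: (thr0.a,thr0.b,thr1.a,thr1.b)
|PSO outcomes| = 9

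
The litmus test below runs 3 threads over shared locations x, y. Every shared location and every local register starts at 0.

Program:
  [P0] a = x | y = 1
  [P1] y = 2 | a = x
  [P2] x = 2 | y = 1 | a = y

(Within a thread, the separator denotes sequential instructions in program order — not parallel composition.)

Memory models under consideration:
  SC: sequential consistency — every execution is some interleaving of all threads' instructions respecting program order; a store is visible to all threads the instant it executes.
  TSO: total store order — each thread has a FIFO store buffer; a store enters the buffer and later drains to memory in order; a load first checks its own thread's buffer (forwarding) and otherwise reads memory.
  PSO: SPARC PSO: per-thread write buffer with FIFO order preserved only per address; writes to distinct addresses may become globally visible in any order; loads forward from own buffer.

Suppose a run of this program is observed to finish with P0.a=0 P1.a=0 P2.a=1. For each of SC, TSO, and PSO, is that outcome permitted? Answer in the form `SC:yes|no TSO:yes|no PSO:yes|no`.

SC:yes TSO:yes PSO:yes

outcome vector order: (P0.a,P1.a,P2.a)
SC (6): 0/0/1 0/2/1 0/2/2 2/0/1 2/2/1 2/2/2
TSO (8): 0/0/1 0/0/2 0/2/1 0/2/2 2/0/1 2/0/2 2/2/1 2/2/2
PSO (8): 0/0/1 0/0/2 0/2/1 0/2/2 2/0/1 2/0/2 2/2/1 2/2/2
target 0/0/1 ∈ {SC,TSO,PSO}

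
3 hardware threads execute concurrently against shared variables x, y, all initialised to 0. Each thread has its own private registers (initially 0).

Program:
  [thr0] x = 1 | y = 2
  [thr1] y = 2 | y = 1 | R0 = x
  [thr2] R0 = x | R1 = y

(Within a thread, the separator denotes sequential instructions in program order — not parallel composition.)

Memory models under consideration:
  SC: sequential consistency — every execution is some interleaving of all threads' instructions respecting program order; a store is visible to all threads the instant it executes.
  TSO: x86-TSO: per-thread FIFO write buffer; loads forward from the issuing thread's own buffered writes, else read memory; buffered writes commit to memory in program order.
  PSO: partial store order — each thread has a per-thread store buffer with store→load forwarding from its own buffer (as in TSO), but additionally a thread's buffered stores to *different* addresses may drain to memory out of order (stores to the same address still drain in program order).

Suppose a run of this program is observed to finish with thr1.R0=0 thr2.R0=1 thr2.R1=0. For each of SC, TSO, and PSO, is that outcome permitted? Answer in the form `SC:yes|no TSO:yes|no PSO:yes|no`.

SC:no TSO:yes PSO:yes

outcome vector order: (thr1.R0,thr2.R0,thr2.R1)
under SC → <0 0 0>; <0 0 1>; <0 0 2>; <0 1 1>; <0 1 2>; <1 0 0>; <1 0 1>; <1 0 2>; <1 1 0>; <1 1 1>; <1 1 2>
under TSO → <0 0 0>; <0 0 1>; <0 0 2>; <0 1 0>; <0 1 1>; <0 1 2>; <1 0 0>; <1 0 1>; <1 0 2>; <1 1 0>; <1 1 1>; <1 1 2>
under PSO → <0 0 0>; <0 0 1>; <0 0 2>; <0 1 0>; <0 1 1>; <0 1 2>; <1 0 0>; <1 0 1>; <1 0 2>; <1 1 0>; <1 1 1>; <1 1 2>
target <0 1 0> ∈ {TSO,PSO}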